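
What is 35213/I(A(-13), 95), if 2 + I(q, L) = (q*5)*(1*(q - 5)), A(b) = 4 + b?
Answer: 35213/628 ≈ 56.072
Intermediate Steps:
I(q, L) = -2 + 5*q*(-5 + q) (I(q, L) = -2 + (q*5)*(1*(q - 5)) = -2 + (5*q)*(1*(-5 + q)) = -2 + (5*q)*(-5 + q) = -2 + 5*q*(-5 + q))
35213/I(A(-13), 95) = 35213/(-2 - 25*(4 - 13) + 5*(4 - 13)**2) = 35213/(-2 - 25*(-9) + 5*(-9)**2) = 35213/(-2 + 225 + 5*81) = 35213/(-2 + 225 + 405) = 35213/628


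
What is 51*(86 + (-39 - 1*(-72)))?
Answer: 6069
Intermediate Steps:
51*(86 + (-39 - 1*(-72))) = 51*(86 + (-39 + 72)) = 51*(86 + 33) = 51*119 = 6069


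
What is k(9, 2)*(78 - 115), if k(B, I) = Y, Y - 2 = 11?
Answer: -481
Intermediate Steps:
Y = 13 (Y = 2 + 11 = 13)
k(B, I) = 13
k(9, 2)*(78 - 115) = 13*(78 - 115) = 13*(-37) = -481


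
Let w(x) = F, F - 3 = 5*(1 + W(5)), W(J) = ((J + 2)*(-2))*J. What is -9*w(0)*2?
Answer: 6156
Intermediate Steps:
W(J) = J*(-4 - 2*J) (W(J) = ((2 + J)*(-2))*J = (-4 - 2*J)*J = J*(-4 - 2*J))
F = -342 (F = 3 + 5*(1 - 2*5*(2 + 5)) = 3 + 5*(1 - 2*5*7) = 3 + 5*(1 - 70) = 3 + 5*(-69) = 3 - 345 = -342)
w(x) = -342
-9*w(0)*2 = -9*(-342)*2 = 3078*2 = 6156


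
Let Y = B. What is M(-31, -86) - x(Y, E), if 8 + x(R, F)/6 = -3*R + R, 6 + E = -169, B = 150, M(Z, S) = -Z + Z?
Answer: 1848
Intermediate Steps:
M(Z, S) = 0
E = -175 (E = -6 - 169 = -175)
Y = 150
x(R, F) = -48 - 12*R (x(R, F) = -48 + 6*(-3*R + R) = -48 + 6*(-2*R) = -48 - 12*R)
M(-31, -86) - x(Y, E) = 0 - (-48 - 12*150) = 0 - (-48 - 1800) = 0 - 1*(-1848) = 0 + 1848 = 1848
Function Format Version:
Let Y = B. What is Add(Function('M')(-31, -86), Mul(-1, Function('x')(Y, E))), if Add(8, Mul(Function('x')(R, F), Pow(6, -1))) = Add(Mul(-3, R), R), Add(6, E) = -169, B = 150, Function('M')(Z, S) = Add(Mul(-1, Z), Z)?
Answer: 1848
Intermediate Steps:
Function('M')(Z, S) = 0
E = -175 (E = Add(-6, -169) = -175)
Y = 150
Function('x')(R, F) = Add(-48, Mul(-12, R)) (Function('x')(R, F) = Add(-48, Mul(6, Add(Mul(-3, R), R))) = Add(-48, Mul(6, Mul(-2, R))) = Add(-48, Mul(-12, R)))
Add(Function('M')(-31, -86), Mul(-1, Function('x')(Y, E))) = Add(0, Mul(-1, Add(-48, Mul(-12, 150)))) = Add(0, Mul(-1, Add(-48, -1800))) = Add(0, Mul(-1, -1848)) = Add(0, 1848) = 1848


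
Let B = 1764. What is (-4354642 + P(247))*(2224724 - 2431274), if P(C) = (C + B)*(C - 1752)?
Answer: 1524586240350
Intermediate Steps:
P(C) = (-1752 + C)*(1764 + C) (P(C) = (C + 1764)*(C - 1752) = (1764 + C)*(-1752 + C) = (-1752 + C)*(1764 + C))
(-4354642 + P(247))*(2224724 - 2431274) = (-4354642 + (-3090528 + 247² + 12*247))*(2224724 - 2431274) = (-4354642 + (-3090528 + 61009 + 2964))*(-206550) = (-4354642 - 3026555)*(-206550) = -7381197*(-206550) = 1524586240350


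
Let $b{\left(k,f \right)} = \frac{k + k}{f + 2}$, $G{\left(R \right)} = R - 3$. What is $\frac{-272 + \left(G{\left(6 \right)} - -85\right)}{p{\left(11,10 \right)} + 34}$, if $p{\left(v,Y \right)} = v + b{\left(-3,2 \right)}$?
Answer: $- \frac{368}{87} \approx -4.2299$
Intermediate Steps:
$G{\left(R \right)} = -3 + R$ ($G{\left(R \right)} = R - 3 = -3 + R$)
$b{\left(k,f \right)} = \frac{2 k}{2 + f}$
$p{\left(v,Y \right)} = - \frac{3}{2} + v$ ($p{\left(v,Y \right)} = v + 2 \left(-3\right) \frac{1}{2 + 2} = v + 2 \left(-3\right) \frac{1}{4} = v - \frac{3}{2} = - \frac{3}{2} + v$)
$\frac{-272 + \left(G{\left(6 \right)} - -85\right)}{p{\left(11,10 \right)} + 34} = \frac{-272 + \left(\left(-3 + 6\right) - -85\right)}{\left(- \frac{3}{2} + 11\right) + 34} = \frac{-272 + \left(3 + 85\right)}{\frac{19}{2} + 34} = \frac{-272 + 88}{\frac{87}{2}} = \left(-184\right) \frac{2}{87} = - \frac{368}{87}$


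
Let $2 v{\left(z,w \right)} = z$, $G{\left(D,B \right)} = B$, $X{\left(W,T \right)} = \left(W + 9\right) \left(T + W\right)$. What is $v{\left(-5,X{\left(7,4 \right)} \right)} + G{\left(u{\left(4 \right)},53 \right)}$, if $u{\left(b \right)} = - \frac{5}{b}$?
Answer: $\frac{101}{2} \approx 50.5$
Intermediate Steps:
$X{\left(W,T \right)} = \left(9 + W\right) \left(T + W\right)$
$v{\left(z,w \right)} = \frac{z}{2}$
$v{\left(-5,X{\left(7,4 \right)} \right)} + G{\left(u{\left(4 \right)},53 \right)} = \frac{1}{2} \left(-5\right) + 53 = - \frac{5}{2} + 53 = \frac{101}{2}$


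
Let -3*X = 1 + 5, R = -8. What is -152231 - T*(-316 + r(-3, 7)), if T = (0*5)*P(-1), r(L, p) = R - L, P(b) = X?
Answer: -152231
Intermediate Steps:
X = -2 (X = -(1 + 5)/3 = -⅓*6 = -2)
P(b) = -2
r(L, p) = -8 - L
T = 0 (T = (0*5)*(-2) = 0*(-2) = 0)
-152231 - T*(-316 + r(-3, 7)) = -152231 - 0*(-316 + (-8 - 1*(-3))) = -152231 - 0*(-316 + (-8 + 3)) = -152231 - 0*(-316 - 5) = -152231 - 0*(-321) = -152231 - 1*0 = -152231 + 0 = -152231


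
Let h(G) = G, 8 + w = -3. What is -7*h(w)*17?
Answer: 1309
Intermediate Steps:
w = -11 (w = -8 - 3 = -11)
-7*h(w)*17 = -7*(-11)*17 = 77*17 = 1309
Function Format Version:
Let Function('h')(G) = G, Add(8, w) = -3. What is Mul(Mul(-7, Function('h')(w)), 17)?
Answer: 1309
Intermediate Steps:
w = -11 (w = Add(-8, -3) = -11)
Mul(Mul(-7, Function('h')(w)), 17) = Mul(Mul(-7, -11), 17) = Mul(77, 17) = 1309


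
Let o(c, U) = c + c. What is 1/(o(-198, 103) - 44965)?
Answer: -1/45361 ≈ -2.2045e-5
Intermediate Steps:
o(c, U) = 2*c
1/(o(-198, 103) - 44965) = 1/(2*(-198) - 44965) = 1/(-396 - 44965) = 1/(-45361) = -1/45361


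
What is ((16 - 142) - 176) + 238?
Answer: -64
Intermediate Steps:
((16 - 142) - 176) + 238 = (-126 - 176) + 238 = -302 + 238 = -64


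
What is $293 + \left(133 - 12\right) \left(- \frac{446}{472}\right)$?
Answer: $\frac{42165}{236} \approx 178.67$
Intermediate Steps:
$293 + \left(133 - 12\right) \left(- \frac{446}{472}\right) = 293 + 121 \left(\left(-446\right) \frac{1}{472}\right) = 293 + 121 \left(- \frac{223}{236}\right) = 293 - \frac{26983}{236} = \frac{42165}{236}$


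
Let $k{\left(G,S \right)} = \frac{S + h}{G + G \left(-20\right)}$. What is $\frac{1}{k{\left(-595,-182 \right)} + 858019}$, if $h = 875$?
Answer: $\frac{1615}{1385700784} \approx 1.1655 \cdot 10^{-6}$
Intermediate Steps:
$k{\left(G,S \right)} = - \frac{875 + S}{19 G}$ ($k{\left(G,S \right)} = \frac{S + 875}{G + G \left(-20\right)} = \frac{875 + S}{G - 20 G} = \frac{875 + S}{\left(-19\right) G} = \left(875 + S\right) \left(- \frac{1}{19 G}\right) = - \frac{875 + S}{19 G}$)
$\frac{1}{k{\left(-595,-182 \right)} + 858019} = \frac{1}{\frac{-875 - -182}{19 \left(-595\right)} + 858019} = \frac{1}{\frac{1}{19} \left(- \frac{1}{595}\right) \left(-875 + 182\right) + 858019} = \frac{1}{\frac{1}{19} \left(- \frac{1}{595}\right) \left(-693\right) + 858019} = \frac{1}{\frac{99}{1615} + 858019} = \frac{1}{\frac{1385700784}{1615}} = \frac{1615}{1385700784}$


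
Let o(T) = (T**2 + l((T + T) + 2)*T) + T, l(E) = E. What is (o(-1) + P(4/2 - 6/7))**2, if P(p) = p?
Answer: 64/49 ≈ 1.3061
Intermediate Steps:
o(T) = T + T**2 + T*(2 + 2*T) (o(T) = (T**2 + ((T + T) + 2)*T) + T = (T**2 + (2*T + 2)*T) + T = (T**2 + (2 + 2*T)*T) + T = (T**2 + T*(2 + 2*T)) + T = T + T**2 + T*(2 + 2*T))
(o(-1) + P(4/2 - 6/7))**2 = (3*(-1)*(1 - 1) + (4/2 - 6/7))**2 = (3*(-1)*0 + (4*(1/2) - 6*1/7))**2 = (0 + (2 - 6/7))**2 = (0 + 8/7)**2 = (8/7)**2 = 64/49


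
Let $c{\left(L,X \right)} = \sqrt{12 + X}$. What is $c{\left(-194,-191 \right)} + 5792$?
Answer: $5792 + i \sqrt{179} \approx 5792.0 + 13.379 i$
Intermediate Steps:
$c{\left(-194,-191 \right)} + 5792 = \sqrt{12 - 191} + 5792 = \sqrt{-179} + 5792 = i \sqrt{179} + 5792 = 5792 + i \sqrt{179}$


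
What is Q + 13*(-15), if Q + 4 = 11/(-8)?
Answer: -1603/8 ≈ -200.38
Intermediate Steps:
Q = -43/8 (Q = -4 + 11/(-8) = -4 + 11*(-1/8) = -4 - 11/8 = -43/8 ≈ -5.3750)
Q + 13*(-15) = -43/8 + 13*(-15) = -43/8 - 195 = -1603/8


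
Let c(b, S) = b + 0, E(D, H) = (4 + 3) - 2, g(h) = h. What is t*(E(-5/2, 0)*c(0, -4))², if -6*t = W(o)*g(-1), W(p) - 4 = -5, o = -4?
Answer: 0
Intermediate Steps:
E(D, H) = 5 (E(D, H) = 7 - 2 = 5)
W(p) = -1 (W(p) = 4 - 5 = -1)
c(b, S) = b
t = -⅙ (t = -(-1)*(-1)/6 = -⅙*1 = -⅙ ≈ -0.16667)
t*(E(-5/2, 0)*c(0, -4))² = -(5*0)²/6 = -⅙*0² = -⅙*0 = 0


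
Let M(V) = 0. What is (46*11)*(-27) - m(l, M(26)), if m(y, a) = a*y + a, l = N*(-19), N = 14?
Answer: -13662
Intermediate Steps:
l = -266 (l = 14*(-19) = -266)
m(y, a) = a + a*y
(46*11)*(-27) - m(l, M(26)) = (46*11)*(-27) - 0*(1 - 266) = 506*(-27) - 0*(-265) = -13662 - 1*0 = -13662 + 0 = -13662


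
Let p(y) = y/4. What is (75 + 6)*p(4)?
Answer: 81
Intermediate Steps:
p(y) = y/4 (p(y) = y*(¼) = y/4)
(75 + 6)*p(4) = (75 + 6)*((¼)*4) = 81*1 = 81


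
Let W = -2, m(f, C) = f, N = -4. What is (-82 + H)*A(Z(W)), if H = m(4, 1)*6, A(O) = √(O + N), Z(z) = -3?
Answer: -58*I*√7 ≈ -153.45*I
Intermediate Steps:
A(O) = √(-4 + O) (A(O) = √(O - 4) = √(-4 + O))
H = 24 (H = 4*6 = 24)
(-82 + H)*A(Z(W)) = (-82 + 24)*√(-4 - 3) = -58*I*√7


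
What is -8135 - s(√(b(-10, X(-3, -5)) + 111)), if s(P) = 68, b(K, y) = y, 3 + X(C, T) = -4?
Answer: -8203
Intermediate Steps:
X(C, T) = -7 (X(C, T) = -3 - 4 = -7)
-8135 - s(√(b(-10, X(-3, -5)) + 111)) = -8135 - 1*68 = -8135 - 68 = -8203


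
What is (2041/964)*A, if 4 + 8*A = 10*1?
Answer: 6123/3856 ≈ 1.5879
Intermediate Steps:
A = ¾ (A = -½ + (10*1)/8 = -½ + (⅛)*10 = -½ + 5/4 = ¾ ≈ 0.75000)
(2041/964)*A = (2041/964)*(¾) = 6123/3856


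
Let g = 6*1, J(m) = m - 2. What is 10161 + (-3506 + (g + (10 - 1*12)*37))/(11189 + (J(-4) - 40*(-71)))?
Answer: 142484129/14023 ≈ 10161.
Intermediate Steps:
J(m) = -2 + m
g = 6
10161 + (-3506 + (g + (10 - 1*12)*37))/(11189 + (J(-4) - 40*(-71))) = 10161 + (-3506 + (6 + (10 - 1*12)*37))/(11189 + ((-2 - 4) - 40*(-71))) = 10161 + (-3506 + (6 + (10 - 12)*37))/(11189 + (-6 + 2840)) = 10161 + (-3506 + (6 - 2*37))/(11189 + 2834) = 10161 + (-3506 + (6 - 74))/14023 = 10161 + (-3506 - 68)*(1/14023) = 10161 - 3574*1/14023 = 10161 - 3574/14023 = 142484129/14023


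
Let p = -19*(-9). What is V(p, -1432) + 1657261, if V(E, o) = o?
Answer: 1655829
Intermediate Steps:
p = 171
V(p, -1432) + 1657261 = -1432 + 1657261 = 1655829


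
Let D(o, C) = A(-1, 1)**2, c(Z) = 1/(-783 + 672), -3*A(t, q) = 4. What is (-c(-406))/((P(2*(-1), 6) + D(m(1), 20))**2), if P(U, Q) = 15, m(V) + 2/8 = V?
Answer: 27/843637 ≈ 3.2004e-5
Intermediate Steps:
m(V) = -1/4 + V
A(t, q) = -4/3 (A(t, q) = -1/3*4 = -4/3)
c(Z) = -1/111 (c(Z) = 1/(-111) = -1/111)
D(o, C) = 16/9 (D(o, C) = (-4/3)**2 = 16/9)
(-c(-406))/((P(2*(-1), 6) + D(m(1), 20))**2) = (-1*(-1/111))/((15 + 16/9)**2) = 1/(111*((151/9)**2)) = 1/(111*(22801/81)) = (1/111)*(81/22801) = 27/843637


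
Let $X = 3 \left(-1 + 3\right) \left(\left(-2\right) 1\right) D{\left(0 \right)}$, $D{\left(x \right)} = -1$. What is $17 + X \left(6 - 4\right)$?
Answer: $41$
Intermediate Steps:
$X = 12$ ($X = 3 \left(-1 + 3\right) \left(\left(-2\right) 1\right) \left(-1\right) = 3 \cdot 2 \left(-2\right) \left(-1\right) = 3 \left(-4\right) \left(-1\right) = \left(-12\right) \left(-1\right) = 12$)
$17 + X \left(6 - 4\right) = 17 + 12 \left(6 - 4\right) = 17 + 12 \cdot 2 = 17 + 24 = 41$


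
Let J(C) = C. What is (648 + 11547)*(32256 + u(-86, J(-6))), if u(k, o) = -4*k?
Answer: 397557000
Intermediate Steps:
(648 + 11547)*(32256 + u(-86, J(-6))) = (648 + 11547)*(32256 - 4*(-86)) = 12195*(32256 + 344) = 12195*32600 = 397557000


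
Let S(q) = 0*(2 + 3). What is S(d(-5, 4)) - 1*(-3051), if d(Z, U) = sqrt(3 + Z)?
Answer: 3051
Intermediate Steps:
S(q) = 0 (S(q) = 0*5 = 0)
S(d(-5, 4)) - 1*(-3051) = 0 - 1*(-3051) = 0 + 3051 = 3051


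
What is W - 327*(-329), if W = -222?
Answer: 107361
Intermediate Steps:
W - 327*(-329) = -222 - 327*(-329) = -222 + 107583 = 107361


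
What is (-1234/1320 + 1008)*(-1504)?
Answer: -249913288/165 ≈ -1.5146e+6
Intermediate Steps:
(-1234/1320 + 1008)*(-1504) = (-1234*1/1320 + 1008)*(-1504) = (-617/660 + 1008)*(-1504) = (664663/660)*(-1504) = -249913288/165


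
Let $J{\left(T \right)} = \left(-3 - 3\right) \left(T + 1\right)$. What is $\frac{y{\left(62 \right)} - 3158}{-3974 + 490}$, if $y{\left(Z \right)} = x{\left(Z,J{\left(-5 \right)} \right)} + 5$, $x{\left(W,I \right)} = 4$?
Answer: $\frac{47}{52} \approx 0.90385$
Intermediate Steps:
$J{\left(T \right)} = -6 - 6 T$ ($J{\left(T \right)} = - 6 \left(1 + T\right) = -6 - 6 T$)
$y{\left(Z \right)} = 9$ ($y{\left(Z \right)} = 4 + 5 = 9$)
$\frac{y{\left(62 \right)} - 3158}{-3974 + 490} = \frac{9 - 3158}{-3974 + 490} = - \frac{3149}{-3484} = \left(-3149\right) \left(- \frac{1}{3484}\right) = \frac{47}{52}$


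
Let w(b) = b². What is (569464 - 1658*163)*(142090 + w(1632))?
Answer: 839437843940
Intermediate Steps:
(569464 - 1658*163)*(142090 + w(1632)) = (569464 - 1658*163)*(142090 + 1632²) = (569464 - 270254)*(142090 + 2663424) = 299210*2805514 = 839437843940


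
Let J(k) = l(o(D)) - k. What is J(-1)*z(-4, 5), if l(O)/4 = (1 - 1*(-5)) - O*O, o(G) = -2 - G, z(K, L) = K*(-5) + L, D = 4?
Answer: -2975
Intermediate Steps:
z(K, L) = L - 5*K (z(K, L) = -5*K + L = L - 5*K)
l(O) = 24 - 4*O**2 (l(O) = 4*((1 - 1*(-5)) - O*O) = 4*((1 + 5) - O**2) = 4*(6 - O**2) = 24 - 4*O**2)
J(k) = -120 - k (J(k) = (24 - 4*(-2 - 1*4)**2) - k = (24 - 4*(-2 - 4)**2) - k = (24 - 4*(-6)**2) - k = (24 - 4*36) - k = (24 - 144) - k = -120 - k)
J(-1)*z(-4, 5) = (-120 - 1*(-1))*(5 - 5*(-4)) = (-120 + 1)*(5 + 20) = -119*25 = -2975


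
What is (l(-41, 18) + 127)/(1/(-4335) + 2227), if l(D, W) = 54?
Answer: 784635/9654044 ≈ 0.081275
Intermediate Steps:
(l(-41, 18) + 127)/(1/(-4335) + 2227) = (54 + 127)/(1/(-4335) + 2227) = 181/(-1/4335 + 2227) = 181/(9654044/4335) = 181*(4335/9654044) = 784635/9654044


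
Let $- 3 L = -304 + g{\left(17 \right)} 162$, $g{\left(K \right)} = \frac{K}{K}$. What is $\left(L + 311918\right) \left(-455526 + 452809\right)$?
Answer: $- \frac{2542829432}{3} \approx -8.4761 \cdot 10^{8}$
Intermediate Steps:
$g{\left(K \right)} = 1$
$L = \frac{142}{3}$ ($L = - \frac{-304 + 1 \cdot 162}{3} = - \frac{-304 + 162}{3} = \left(- \frac{1}{3}\right) \left(-142\right) = \frac{142}{3} \approx 47.333$)
$\left(L + 311918\right) \left(-455526 + 452809\right) = \left(\frac{142}{3} + 311918\right) \left(-455526 + 452809\right) = \frac{935896}{3} \left(-2717\right) = - \frac{2542829432}{3}$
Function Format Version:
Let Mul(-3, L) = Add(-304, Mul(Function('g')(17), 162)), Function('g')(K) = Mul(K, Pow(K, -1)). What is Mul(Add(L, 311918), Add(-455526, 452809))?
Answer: Rational(-2542829432, 3) ≈ -8.4761e+8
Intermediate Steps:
Function('g')(K) = 1
L = Rational(142, 3) (L = Mul(Rational(-1, 3), Add(-304, Mul(1, 162))) = Mul(Rational(-1, 3), Add(-304, 162)) = Mul(Rational(-1, 3), -142) = Rational(142, 3) ≈ 47.333)
Mul(Add(L, 311918), Add(-455526, 452809)) = Mul(Add(Rational(142, 3), 311918), Add(-455526, 452809)) = Mul(Rational(935896, 3), -2717) = Rational(-2542829432, 3)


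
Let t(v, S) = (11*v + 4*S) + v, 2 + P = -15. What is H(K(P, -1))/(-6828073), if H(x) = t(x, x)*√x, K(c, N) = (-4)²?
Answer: -1024/6828073 ≈ -0.00014997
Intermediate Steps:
P = -17 (P = -2 - 15 = -17)
K(c, N) = 16
t(v, S) = 4*S + 12*v (t(v, S) = (4*S + 11*v) + v = 4*S + 12*v)
H(x) = 16*x^(3/2) (H(x) = (4*x + 12*x)*√x = (16*x)*√x = 16*x^(3/2))
H(K(P, -1))/(-6828073) = (16*16^(3/2))/(-6828073) = (16*64)*(-1/6828073) = 1024*(-1/6828073) = -1024/6828073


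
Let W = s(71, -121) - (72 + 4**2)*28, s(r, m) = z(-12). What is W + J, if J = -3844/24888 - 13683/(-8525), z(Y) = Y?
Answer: -131256410699/53042550 ≈ -2474.6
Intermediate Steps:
s(r, m) = -12
W = -2476 (W = -12 - (72 + 4**2)*28 = -12 - (72 + 16)*28 = -12 - 88*28 = -12 - 1*2464 = -12 - 2464 = -2476)
J = 76943101/53042550 (J = -3844*1/24888 - 13683*(-1/8525) = -961/6222 + 13683/8525 = 76943101/53042550 ≈ 1.4506)
W + J = -2476 + 76943101/53042550 = -131256410699/53042550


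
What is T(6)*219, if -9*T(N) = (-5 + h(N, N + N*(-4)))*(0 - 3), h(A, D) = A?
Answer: 73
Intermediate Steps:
T(N) = -5/3 + N/3 (T(N) = -(-5 + N)*(0 - 3)/9 = -(-5 + N)*(-3)/9 = -(15 - 3*N)/9 = -5/3 + N/3)
T(6)*219 = (-5/3 + (⅓)*6)*219 = (-5/3 + 2)*219 = (⅓)*219 = 73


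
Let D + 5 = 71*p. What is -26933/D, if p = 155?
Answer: -26933/11000 ≈ -2.4485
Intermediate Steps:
D = 11000 (D = -5 + 71*155 = -5 + 11005 = 11000)
-26933/D = -26933/11000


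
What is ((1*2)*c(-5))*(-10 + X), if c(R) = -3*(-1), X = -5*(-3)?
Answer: 30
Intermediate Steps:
X = 15
c(R) = 3
((1*2)*c(-5))*(-10 + X) = ((1*2)*3)*(-10 + 15) = (2*3)*5 = 6*5 = 30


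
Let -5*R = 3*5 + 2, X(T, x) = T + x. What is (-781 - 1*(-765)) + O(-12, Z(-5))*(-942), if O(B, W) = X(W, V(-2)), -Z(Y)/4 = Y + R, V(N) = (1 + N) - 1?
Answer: -148916/5 ≈ -29783.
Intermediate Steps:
V(N) = N
R = -17/5 (R = -(3*5 + 2)/5 = -(15 + 2)/5 = -⅕*17 = -17/5 ≈ -3.4000)
Z(Y) = 68/5 - 4*Y (Z(Y) = -4*(Y - 17/5) = -4*(-17/5 + Y) = 68/5 - 4*Y)
O(B, W) = -2 + W (O(B, W) = W - 2 = -2 + W)
(-781 - 1*(-765)) + O(-12, Z(-5))*(-942) = (-781 - 1*(-765)) + (-2 + (68/5 - 4*(-5)))*(-942) = (-781 + 765) + (-2 + (68/5 + 20))*(-942) = -16 + (-2 + 168/5)*(-942) = -16 + (158/5)*(-942) = -16 - 148836/5 = -148916/5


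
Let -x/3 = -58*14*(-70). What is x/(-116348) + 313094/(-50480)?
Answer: -119913841/25315720 ≈ -4.7367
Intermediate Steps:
x = -170520 (x = -3*(-58*14)*(-70) = -(-2436)*(-70) = -3*56840 = -170520)
x/(-116348) + 313094/(-50480) = -170520/(-116348) + 313094/(-50480) = -170520*(-1/116348) + 313094*(-1/50480) = 1470/1003 - 156547/25240 = -119913841/25315720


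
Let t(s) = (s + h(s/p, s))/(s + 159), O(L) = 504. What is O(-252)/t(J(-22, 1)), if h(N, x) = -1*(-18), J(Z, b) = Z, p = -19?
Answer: -17262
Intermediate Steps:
h(N, x) = 18
t(s) = (18 + s)/(159 + s) (t(s) = (s + 18)/(s + 159) = (18 + s)/(159 + s))
O(-252)/t(J(-22, 1)) = 504/(((18 - 22)/(159 - 22))) = 504/((-4/137)) = 504/(((1/137)*(-4))) = 504/(-4/137) = 504*(-137/4) = -17262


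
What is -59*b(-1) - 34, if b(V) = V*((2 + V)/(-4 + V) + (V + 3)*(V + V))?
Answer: -1409/5 ≈ -281.80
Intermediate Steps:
b(V) = V*((2 + V)/(-4 + V) + 2*V*(3 + V)) (b(V) = V*((2 + V)/(-4 + V) + (3 + V)*(2*V)) = V*((2 + V)/(-4 + V) + 2*V*(3 + V)))
-59*b(-1) - 34 = -(-59)*(2 - 23*(-1) - 2*(-1)**2 + 2*(-1)**3)/(-4 - 1) - 34 = -(-59)*(2 + 23 - 2*1 + 2*(-1))/(-5) - 34 = -(-59)*(-1)*(2 + 23 - 2 - 2)/5 - 34 = -(-59)*(-1)*21/5 - 34 = -59*21/5 - 34 = -1239/5 - 34 = -1409/5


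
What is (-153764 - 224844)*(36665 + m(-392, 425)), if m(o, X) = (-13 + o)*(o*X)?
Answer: -25559699246320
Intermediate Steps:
m(o, X) = X*o*(-13 + o) (m(o, X) = (-13 + o)*(X*o) = X*o*(-13 + o))
(-153764 - 224844)*(36665 + m(-392, 425)) = (-153764 - 224844)*(36665 + 425*(-392)*(-13 - 392)) = -378608*(36665 + 425*(-392)*(-405)) = -378608*(36665 + 67473000) = -378608*67509665 = -25559699246320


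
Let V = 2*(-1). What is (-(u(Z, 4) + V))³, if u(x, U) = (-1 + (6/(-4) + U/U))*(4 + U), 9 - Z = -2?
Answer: 2744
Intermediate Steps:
Z = 11 (Z = 9 - 1*(-2) = 9 + 2 = 11)
V = -2
u(x, U) = -6 - 3*U/2 (u(x, U) = (-1 + (6*(-¼) + 1))*(4 + U) = (-1 + (-3/2 + 1))*(4 + U) = (-1 - ½)*(4 + U) = -3*(4 + U)/2 = -6 - 3*U/2)
(-(u(Z, 4) + V))³ = (-((-6 - 3/2*4) - 2))³ = (-((-6 - 6) - 2))³ = (-(-12 - 2))³ = (-1*(-14))³ = 14³ = 2744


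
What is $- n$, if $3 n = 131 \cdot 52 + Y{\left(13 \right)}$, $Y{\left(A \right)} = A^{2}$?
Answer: $-2327$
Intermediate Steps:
$n = 2327$ ($n = \frac{131 \cdot 52 + 13^{2}}{3} = \frac{6812 + 169}{3} = \frac{1}{3} \cdot 6981 = 2327$)
$- n = \left(-1\right) 2327 = -2327$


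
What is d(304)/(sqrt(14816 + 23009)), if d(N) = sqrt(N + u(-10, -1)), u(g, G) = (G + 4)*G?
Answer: sqrt(455413)/7565 ≈ 0.089206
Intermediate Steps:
u(g, G) = G*(4 + G) (u(g, G) = (4 + G)*G = G*(4 + G))
d(N) = sqrt(-3 + N) (d(N) = sqrt(N - (4 - 1)) = sqrt(N - 1*3) = sqrt(N - 3) = sqrt(-3 + N))
d(304)/(sqrt(14816 + 23009)) = sqrt(-3 + 304)/(sqrt(14816 + 23009)) = sqrt(301)/(sqrt(37825)) = sqrt(301)/((5*sqrt(1513))) = sqrt(301)*(sqrt(1513)/7565) = sqrt(455413)/7565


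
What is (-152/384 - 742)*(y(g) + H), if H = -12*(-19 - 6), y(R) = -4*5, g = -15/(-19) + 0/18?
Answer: -1247225/6 ≈ -2.0787e+5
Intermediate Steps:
g = 15/19 (g = -15*(-1/19) + 0*(1/18) = 15/19 + 0 = 15/19 ≈ 0.78947)
y(R) = -20
H = 300 (H = -12*(-25) = 300)
(-152/384 - 742)*(y(g) + H) = (-152/384 - 742)*(-20 + 300) = (-152*1/384 - 742)*280 = (-19/48 - 742)*280 = -35635/48*280 = -1247225/6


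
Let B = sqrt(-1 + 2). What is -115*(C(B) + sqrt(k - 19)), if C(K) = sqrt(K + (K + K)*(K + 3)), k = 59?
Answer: -345 - 230*sqrt(10) ≈ -1072.3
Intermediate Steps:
B = 1 (B = sqrt(1) = 1)
C(K) = sqrt(K + 2*K*(3 + K)) (C(K) = sqrt(K + (2*K)*(3 + K)) = sqrt(K + 2*K*(3 + K)))
-115*(C(B) + sqrt(k - 19)) = -115*(sqrt(1*(7 + 2*1)) + sqrt(59 - 19)) = -115*(sqrt(1*(7 + 2)) + sqrt(40)) = -115*(sqrt(1*9) + 2*sqrt(10)) = -115*(sqrt(9) + 2*sqrt(10)) = -115*(3 + 2*sqrt(10)) = -345 - 230*sqrt(10)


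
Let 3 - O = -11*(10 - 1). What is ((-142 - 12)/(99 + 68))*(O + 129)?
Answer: -35574/167 ≈ -213.02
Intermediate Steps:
O = 102 (O = 3 - (-11)*(10 - 1) = 3 - (-11)*9 = 3 - 1*(-99) = 3 + 99 = 102)
((-142 - 12)/(99 + 68))*(O + 129) = ((-142 - 12)/(99 + 68))*(102 + 129) = -154/167*231 = -35574/167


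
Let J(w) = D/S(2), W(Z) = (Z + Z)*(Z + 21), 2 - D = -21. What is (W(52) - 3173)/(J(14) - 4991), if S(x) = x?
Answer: -8838/9959 ≈ -0.88744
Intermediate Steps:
D = 23 (D = 2 - 1*(-21) = 2 + 21 = 23)
W(Z) = 2*Z*(21 + Z) (W(Z) = (2*Z)*(21 + Z) = 2*Z*(21 + Z))
J(w) = 23/2
(W(52) - 3173)/(J(14) - 4991) = (2*52*(21 + 52) - 3173)/(23/2 - 4991) = (2*52*73 - 3173)/(-9959/2) = (7592 - 3173)*(-2/9959) = 4419*(-2/9959) = -8838/9959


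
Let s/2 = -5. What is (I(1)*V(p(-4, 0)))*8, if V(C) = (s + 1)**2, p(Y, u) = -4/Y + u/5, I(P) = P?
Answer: 648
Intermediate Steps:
s = -10 (s = 2*(-5) = -10)
p(Y, u) = -4/Y + u/5 (p(Y, u) = -4/Y + u*(1/5) = -4/Y + u/5)
V(C) = 81 (V(C) = (-10 + 1)**2 = (-9)**2 = 81)
(I(1)*V(p(-4, 0)))*8 = (1*81)*8 = 81*8 = 648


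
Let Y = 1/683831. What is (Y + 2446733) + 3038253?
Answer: 3750803461367/683831 ≈ 5.4850e+6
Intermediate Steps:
Y = 1/683831 ≈ 1.4623e-6
(Y + 2446733) + 3038253 = (1/683831 + 2446733) + 3038253 = 1673151874124/683831 + 3038253 = 3750803461367/683831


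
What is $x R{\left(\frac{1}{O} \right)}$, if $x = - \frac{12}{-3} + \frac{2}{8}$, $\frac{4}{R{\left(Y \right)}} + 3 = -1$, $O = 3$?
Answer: $- \frac{17}{4} \approx -4.25$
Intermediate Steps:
$R{\left(Y \right)} = -1$ ($R{\left(Y \right)} = \frac{4}{-3 - 1} = \frac{4}{-4} = 4 \left(- \frac{1}{4}\right) = -1$)
$x = \frac{17}{4}$ ($x = \left(-12\right) \left(- \frac{1}{3}\right) + 2 \cdot \frac{1}{8} = 4 + \frac{1}{4} = \frac{17}{4} \approx 4.25$)
$x R{\left(\frac{1}{O} \right)} = \frac{17}{4} \left(-1\right) = - \frac{17}{4}$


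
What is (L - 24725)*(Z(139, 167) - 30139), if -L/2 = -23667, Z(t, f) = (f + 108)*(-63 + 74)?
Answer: -613020426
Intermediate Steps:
Z(t, f) = 1188 + 11*f (Z(t, f) = (108 + f)*11 = 1188 + 11*f)
L = 47334 (L = -2*(-23667) = 47334)
(L - 24725)*(Z(139, 167) - 30139) = (47334 - 24725)*((1188 + 11*167) - 30139) = 22609*((1188 + 1837) - 30139) = 22609*(3025 - 30139) = 22609*(-27114) = -613020426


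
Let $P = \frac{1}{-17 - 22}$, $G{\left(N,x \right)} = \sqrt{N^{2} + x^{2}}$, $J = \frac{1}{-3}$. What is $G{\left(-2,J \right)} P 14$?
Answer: $- \frac{14 \sqrt{37}}{117} \approx -0.72785$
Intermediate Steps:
$J = - \frac{1}{3} \approx -0.33333$
$P = - \frac{1}{39}$ ($P = \frac{1}{-39} = - \frac{1}{39} \approx -0.025641$)
$G{\left(-2,J \right)} P 14 = \sqrt{\left(-2\right)^{2} + \left(- \frac{1}{3}\right)^{2}} \left(- \frac{1}{39}\right) 14 = \sqrt{4 + \frac{1}{9}} \left(- \frac{1}{39}\right) 14 = \sqrt{\frac{37}{9}} \left(- \frac{1}{39}\right) 14 = \frac{\sqrt{37}}{3} \left(- \frac{1}{39}\right) 14 = - \frac{\sqrt{37}}{117} \cdot 14 = - \frac{14 \sqrt{37}}{117}$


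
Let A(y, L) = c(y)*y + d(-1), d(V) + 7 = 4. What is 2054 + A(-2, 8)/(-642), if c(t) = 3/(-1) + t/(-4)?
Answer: 659333/321 ≈ 2054.0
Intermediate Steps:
c(t) = -3 - t/4 (c(t) = 3*(-1) + t*(-¼) = -3 - t/4)
d(V) = -3 (d(V) = -7 + 4 = -3)
A(y, L) = -3 + y*(-3 - y/4) (A(y, L) = (-3 - y/4)*y - 3 = y*(-3 - y/4) - 3 = -3 + y*(-3 - y/4))
2054 + A(-2, 8)/(-642) = 2054 + (-3 - ¼*(-2)*(12 - 2))/(-642) = 2054 + (-3 - ¼*(-2)*10)*(-1/642) = 2054 + (-3 + 5)*(-1/642) = 2054 + 2*(-1/642) = 2054 - 1/321 = 659333/321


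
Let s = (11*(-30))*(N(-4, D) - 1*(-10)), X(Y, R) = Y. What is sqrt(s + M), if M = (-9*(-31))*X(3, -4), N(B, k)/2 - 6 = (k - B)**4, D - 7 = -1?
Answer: 3*I*sqrt(734047) ≈ 2570.3*I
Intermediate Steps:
D = 6 (D = 7 - 1 = 6)
N(B, k) = 12 + 2*(k - B)**4
s = -6607260 (s = (11*(-30))*((12 + 2*(-4 - 1*6)**4) - 1*(-10)) = -330*((12 + 2*(-4 - 6)**4) + 10) = -330*((12 + 2*(-10)**4) + 10) = -330*((12 + 2*10000) + 10) = -330*((12 + 20000) + 10) = -330*(20012 + 10) = -330*20022 = -6607260)
M = 837 (M = -9*(-31)*3 = 279*3 = 837)
sqrt(s + M) = sqrt(-6607260 + 837) = sqrt(-6606423) = 3*I*sqrt(734047)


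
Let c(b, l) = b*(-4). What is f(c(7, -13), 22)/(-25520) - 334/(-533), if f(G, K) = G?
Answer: 2134651/3400540 ≈ 0.62774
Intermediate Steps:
c(b, l) = -4*b
f(c(7, -13), 22)/(-25520) - 334/(-533) = -4*7/(-25520) - 334/(-533) = -28*(-1/25520) - 334*(-1/533) = 7/6380 + 334/533 = 2134651/3400540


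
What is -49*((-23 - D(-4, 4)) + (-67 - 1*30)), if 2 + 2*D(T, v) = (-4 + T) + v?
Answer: 5733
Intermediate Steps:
D(T, v) = -3 + T/2 + v/2 (D(T, v) = -1 + ((-4 + T) + v)/2 = -1 + (-4 + T + v)/2 = -1 + (-2 + T/2 + v/2) = -3 + T/2 + v/2)
-49*((-23 - D(-4, 4)) + (-67 - 1*30)) = -49*((-23 - (-3 + (1/2)*(-4) + (1/2)*4)) + (-67 - 1*30)) = -49*((-23 - (-3 - 2 + 2)) + (-67 - 30)) = -49*((-23 - 1*(-3)) - 97) = -49*((-23 + 3) - 97) = -49*(-20 - 97) = -49*(-117) = 5733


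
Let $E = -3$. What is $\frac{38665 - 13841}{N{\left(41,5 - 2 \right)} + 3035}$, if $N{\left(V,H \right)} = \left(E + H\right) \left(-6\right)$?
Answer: $\frac{24824}{3035} \approx 8.1792$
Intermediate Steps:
$N{\left(V,H \right)} = 18 - 6 H$ ($N{\left(V,H \right)} = \left(-3 + H\right) \left(-6\right) = 18 - 6 H$)
$\frac{38665 - 13841}{N{\left(41,5 - 2 \right)} + 3035} = \frac{38665 - 13841}{\left(18 - 6 \left(5 - 2\right)\right) + 3035} = \frac{24824}{\left(18 - 6 \left(5 - 2\right)\right) + 3035} = \frac{24824}{\left(18 - 18\right) + 3035} = \frac{24824}{0 + 3035} = \frac{24824}{3035}$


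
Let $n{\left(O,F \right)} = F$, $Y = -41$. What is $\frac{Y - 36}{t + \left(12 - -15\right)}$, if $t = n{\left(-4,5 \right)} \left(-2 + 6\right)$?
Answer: $- \frac{77}{47} \approx -1.6383$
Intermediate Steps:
$t = 20$ ($t = 5 \left(-2 + 6\right) = 5 \cdot 4 = 20$)
$\frac{Y - 36}{t + \left(12 - -15\right)} = \frac{-41 - 36}{20 + \left(12 - -15\right)} = - \frac{77}{20 + \left(12 + 15\right)} = - \frac{77}{20 + 27} = - \frac{77}{47}$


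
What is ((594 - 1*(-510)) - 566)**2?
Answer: 289444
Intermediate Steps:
((594 - 1*(-510)) - 566)**2 = ((594 + 510) - 566)**2 = (1104 - 566)**2 = 538**2 = 289444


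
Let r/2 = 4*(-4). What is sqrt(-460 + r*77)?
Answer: 2*I*sqrt(731) ≈ 54.074*I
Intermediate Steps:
r = -32 (r = 2*(4*(-4)) = 2*(-16) = -32)
sqrt(-460 + r*77) = sqrt(-460 - 32*77) = sqrt(-460 - 2464) = sqrt(-2924) = 2*I*sqrt(731)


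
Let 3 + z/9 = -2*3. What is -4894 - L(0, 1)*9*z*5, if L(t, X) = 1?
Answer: -1249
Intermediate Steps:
z = -81 (z = -27 + 9*(-2*3) = -27 + 9*(-6) = -27 - 54 = -81)
-4894 - L(0, 1)*9*z*5 = -4894 - 1*9*(-81*5) = -4894 - 9*(-405) = -4894 - 1*(-3645) = -4894 + 3645 = -1249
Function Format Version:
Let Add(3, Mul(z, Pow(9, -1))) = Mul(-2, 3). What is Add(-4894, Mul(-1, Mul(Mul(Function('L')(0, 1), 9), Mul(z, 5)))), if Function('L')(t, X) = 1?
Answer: -1249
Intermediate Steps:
z = -81 (z = Add(-27, Mul(9, Mul(-2, 3))) = Add(-27, Mul(9, -6)) = Add(-27, -54) = -81)
Add(-4894, Mul(-1, Mul(Mul(Function('L')(0, 1), 9), Mul(z, 5)))) = Add(-4894, Mul(-1, Mul(Mul(1, 9), Mul(-81, 5)))) = Add(-4894, Mul(-1, Mul(9, -405))) = Add(-4894, Mul(-1, -3645)) = Add(-4894, 3645) = -1249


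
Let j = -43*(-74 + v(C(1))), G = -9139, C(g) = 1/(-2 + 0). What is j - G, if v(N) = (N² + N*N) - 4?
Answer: 24943/2 ≈ 12472.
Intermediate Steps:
C(g) = -½ (C(g) = 1/(-2) = -½)
v(N) = -4 + 2*N² (v(N) = (N² + N²) - 4 = 2*N² - 4 = -4 + 2*N²)
j = 6665/2 (j = -43*(-74 + (-4 + 2*(-½)²)) = -43*(-74 + (-4 + 2*(¼))) = -43*(-74 + (-4 + ½)) = -43*(-74 - 7/2) = -43*(-155/2) = 6665/2 ≈ 3332.5)
j - G = 6665/2 - 1*(-9139) = 6665/2 + 9139 = 24943/2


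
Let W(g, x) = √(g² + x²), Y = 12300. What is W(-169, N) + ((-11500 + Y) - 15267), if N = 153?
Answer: -14467 + √51970 ≈ -14239.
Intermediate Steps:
W(-169, N) + ((-11500 + Y) - 15267) = √((-169)² + 153²) + ((-11500 + 12300) - 15267) = √(28561 + 23409) + (800 - 15267) = √51970 - 14467 = -14467 + √51970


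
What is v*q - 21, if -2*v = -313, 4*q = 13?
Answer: 3901/8 ≈ 487.63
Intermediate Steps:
q = 13/4 (q = (1/4)*13 = 13/4 ≈ 3.2500)
v = 313/2 (v = -1/2*(-313) = 313/2 ≈ 156.50)
v*q - 21 = (313/2)*(13/4) - 21 = 4069/8 - 21 = 3901/8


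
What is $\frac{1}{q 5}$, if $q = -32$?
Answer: $- \frac{1}{160} \approx -0.00625$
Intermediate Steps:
$\frac{1}{q 5} = \frac{1}{\left(-32\right) 5} = \frac{1}{-160} = - \frac{1}{160}$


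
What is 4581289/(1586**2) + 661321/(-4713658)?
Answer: 9965572673523/5928358239284 ≈ 1.6810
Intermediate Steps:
4581289/(1586**2) + 661321/(-4713658) = 4581289/2515396 + 661321*(-1/4713658) = 4581289*(1/2515396) - 661321/4713658 = 4581289/2515396 - 661321/4713658 = 9965572673523/5928358239284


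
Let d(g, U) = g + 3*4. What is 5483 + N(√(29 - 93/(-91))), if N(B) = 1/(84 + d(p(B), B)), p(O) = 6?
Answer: 559267/102 ≈ 5483.0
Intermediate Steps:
d(g, U) = 12 + g (d(g, U) = g + 12 = 12 + g)
N(B) = 1/102 (N(B) = 1/(84 + (12 + 6)) = 1/(84 + 18) = 1/102)
5483 + N(√(29 - 93/(-91))) = 5483 + 1/102 = 559267/102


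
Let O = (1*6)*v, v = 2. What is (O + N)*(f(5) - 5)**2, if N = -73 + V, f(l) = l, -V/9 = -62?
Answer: 0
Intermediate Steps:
V = 558 (V = -9*(-62) = 558)
O = 12 (O = (1*6)*2 = 6*2 = 12)
N = 485 (N = -73 + 558 = 485)
(O + N)*(f(5) - 5)**2 = (12 + 485)*(5 - 5)**2 = 497*0**2 = 497*0 = 0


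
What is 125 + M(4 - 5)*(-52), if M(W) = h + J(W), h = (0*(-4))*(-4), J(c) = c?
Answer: 177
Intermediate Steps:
h = 0 (h = 0*(-4) = 0)
M(W) = W (M(W) = 0 + W = W)
125 + M(4 - 5)*(-52) = 125 + (4 - 5)*(-52) = 125 - 1*(-52) = 125 + 52 = 177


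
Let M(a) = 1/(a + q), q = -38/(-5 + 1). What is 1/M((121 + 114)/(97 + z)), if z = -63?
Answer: 279/17 ≈ 16.412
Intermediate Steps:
q = 19/2 (q = -38/(-4) = -38*(-¼) = 19/2 ≈ 9.5000)
M(a) = 1/(19/2 + a) (M(a) = 1/(a + 19/2) = 1/(19/2 + a))
1/M((121 + 114)/(97 + z)) = 1/(2/(19 + 2*((121 + 114)/(97 - 63)))) = 1/(2/(19 + 2*(235/34))) = 1/(2/(19 + 235/17)) = 1/(2/(558/17)) = 1/(2*(17/558)) = 1/(17/279) = 279/17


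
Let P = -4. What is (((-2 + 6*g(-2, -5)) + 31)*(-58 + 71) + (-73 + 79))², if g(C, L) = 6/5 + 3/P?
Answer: 17480761/100 ≈ 1.7481e+5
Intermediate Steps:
g(C, L) = 9/20 (g(C, L) = 6/5 + 3/(-4) = 6*(⅕) + 3*(-¼) = 6/5 - ¾ = 9/20)
(((-2 + 6*g(-2, -5)) + 31)*(-58 + 71) + (-73 + 79))² = (((-2 + 6*(9/20)) + 31)*(-58 + 71) + (-73 + 79))² = (((-2 + 27/10) + 31)*13 + 6)² = ((7/10 + 31)*13 + 6)² = ((317/10)*13 + 6)² = (4121/10 + 6)² = (4181/10)² = 17480761/100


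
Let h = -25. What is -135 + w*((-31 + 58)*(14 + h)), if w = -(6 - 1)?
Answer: 1350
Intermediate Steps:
w = -5 (w = -1*5 = -5)
-135 + w*((-31 + 58)*(14 + h)) = -135 - 5*(-31 + 58)*(14 - 25) = -135 - 135*(-11) = -135 - 5*(-297) = -135 + 1485 = 1350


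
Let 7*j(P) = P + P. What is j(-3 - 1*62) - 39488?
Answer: -276546/7 ≈ -39507.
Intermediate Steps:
j(P) = 2*P/7 (j(P) = (P + P)/7 = (2*P)/7 = 2*P/7)
j(-3 - 1*62) - 39488 = 2*(-3 - 1*62)/7 - 39488 = 2*(-3 - 62)/7 - 39488 = (2/7)*(-65) - 39488 = -130/7 - 39488 = -276546/7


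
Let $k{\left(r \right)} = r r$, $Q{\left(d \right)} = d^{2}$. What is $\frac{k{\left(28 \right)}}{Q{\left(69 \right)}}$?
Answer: $\frac{784}{4761} \approx 0.16467$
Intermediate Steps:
$k{\left(r \right)} = r^{2}$
$\frac{k{\left(28 \right)}}{Q{\left(69 \right)}} = \frac{28^{2}}{69^{2}} = \frac{784}{4761}$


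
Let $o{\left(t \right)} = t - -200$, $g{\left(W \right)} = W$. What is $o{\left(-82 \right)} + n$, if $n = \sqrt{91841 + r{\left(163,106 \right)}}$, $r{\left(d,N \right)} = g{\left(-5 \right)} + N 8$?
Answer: $118 + 2 \sqrt{23171} \approx 422.44$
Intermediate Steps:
$r{\left(d,N \right)} = -5 + 8 N$ ($r{\left(d,N \right)} = -5 + N 8 = -5 + 8 N$)
$o{\left(t \right)} = 200 + t$ ($o{\left(t \right)} = t + 200 = 200 + t$)
$n = 2 \sqrt{23171}$ ($n = \sqrt{91841 + \left(-5 + 8 \cdot 106\right)} = \sqrt{91841 + \left(-5 + 848\right)} = \sqrt{91841 + 843} = \sqrt{92684} = 2 \sqrt{23171} \approx 304.44$)
$o{\left(-82 \right)} + n = \left(200 - 82\right) + 2 \sqrt{23171} = 118 + 2 \sqrt{23171}$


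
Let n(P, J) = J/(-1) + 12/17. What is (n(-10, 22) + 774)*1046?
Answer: 13384616/17 ≈ 7.8733e+5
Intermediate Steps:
n(P, J) = 12/17 - J (n(P, J) = J*(-1) + 12*(1/17) = -J + 12/17 = 12/17 - J)
(n(-10, 22) + 774)*1046 = ((12/17 - 1*22) + 774)*1046 = ((12/17 - 22) + 774)*1046 = (-362/17 + 774)*1046 = (12796/17)*1046 = 13384616/17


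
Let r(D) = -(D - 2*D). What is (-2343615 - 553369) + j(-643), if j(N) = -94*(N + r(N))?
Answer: -2776100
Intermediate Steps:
r(D) = D (r(D) = -(-1)*D = D)
j(N) = -188*N (j(N) = -94*(N + N) = -188*N)
(-2343615 - 553369) + j(-643) = (-2343615 - 553369) - 188*(-643) = -2896984 + 120884 = -2776100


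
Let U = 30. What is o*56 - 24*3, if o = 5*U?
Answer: 8328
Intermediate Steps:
o = 150 (o = 5*30 = 150)
o*56 - 24*3 = 150*56 - 24*3 = 8400 - 72 = 8328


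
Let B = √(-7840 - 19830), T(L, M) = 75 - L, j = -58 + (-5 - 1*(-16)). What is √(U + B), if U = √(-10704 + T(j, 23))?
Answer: √I*√(√10582 + √27670) ≈ 11.602 + 11.602*I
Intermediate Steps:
j = -47 (j = -58 + (-5 + 16) = -58 + 11 = -47)
U = I*√10582 (U = √(-10704 + (75 - 1*(-47))) = √(-10704 + (75 + 47)) = √(-10704 + 122) = √(-10582) = I*√10582 ≈ 102.87*I)
B = I*√27670 (B = √(-27670) = I*√27670 ≈ 166.34*I)
√(U + B) = √(I*√10582 + I*√27670)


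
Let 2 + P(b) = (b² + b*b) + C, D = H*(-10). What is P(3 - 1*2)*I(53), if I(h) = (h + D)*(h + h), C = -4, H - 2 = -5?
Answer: -35192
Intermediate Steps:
H = -3 (H = 2 - 5 = -3)
D = 30 (D = -3*(-10) = 30)
P(b) = -6 + 2*b² (P(b) = -2 + ((b² + b*b) - 4) = -2 + ((b² + b²) - 4) = -2 + (2*b² - 4) = -2 + (-4 + 2*b²) = -6 + 2*b²)
I(h) = 2*h*(30 + h) (I(h) = (h + 30)*(h + h) = (30 + h)*(2*h) = 2*h*(30 + h))
P(3 - 1*2)*I(53) = (-6 + 2*(3 - 1*2)²)*(2*53*(30 + 53)) = (-6 + 2*(3 - 2)²)*(2*53*83) = (-6 + 2*1²)*8798 = (-6 + 2*1)*8798 = (-6 + 2)*8798 = -4*8798 = -35192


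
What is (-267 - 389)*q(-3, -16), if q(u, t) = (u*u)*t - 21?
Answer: 108240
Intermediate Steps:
q(u, t) = -21 + t*u**2 (q(u, t) = u**2*t - 21 = t*u**2 - 21 = -21 + t*u**2)
(-267 - 389)*q(-3, -16) = (-267 - 389)*(-21 - 16*(-3)**2) = -656*(-21 - 16*9) = -656*(-21 - 144) = -656*(-165) = 108240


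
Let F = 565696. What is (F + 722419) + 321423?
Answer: 1609538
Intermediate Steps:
(F + 722419) + 321423 = (565696 + 722419) + 321423 = 1288115 + 321423 = 1609538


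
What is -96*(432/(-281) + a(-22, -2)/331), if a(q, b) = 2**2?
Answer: 13619328/93011 ≈ 146.43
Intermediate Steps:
a(q, b) = 4
-96*(432/(-281) + a(-22, -2)/331) = -96*(432/(-281) + 4/331) = -96*(432*(-1/281) + 4*(1/331)) = -96*(-432/281 + 4/331) = -96*(-141868/93011) = 13619328/93011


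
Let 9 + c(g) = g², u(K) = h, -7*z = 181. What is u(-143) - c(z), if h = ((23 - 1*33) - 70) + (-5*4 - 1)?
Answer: -37269/49 ≈ -760.59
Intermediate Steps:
z = -181/7 (z = -⅐*181 = -181/7 ≈ -25.857)
h = -101 (h = ((23 - 33) - 70) + (-20 - 1) = (-10 - 70) - 21 = -80 - 21 = -101)
u(K) = -101
c(g) = -9 + g²
u(-143) - c(z) = -101 - (-9 + (-181/7)²) = -101 - (-9 + 32761/49) = -101 - 1*32320/49 = -101 - 32320/49 = -37269/49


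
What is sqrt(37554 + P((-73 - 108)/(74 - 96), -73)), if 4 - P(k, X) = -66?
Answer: 2*sqrt(9406) ≈ 193.97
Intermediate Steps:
P(k, X) = 70 (P(k, X) = 4 - 1*(-66) = 4 + 66 = 70)
sqrt(37554 + P((-73 - 108)/(74 - 96), -73)) = sqrt(37554 + 70) = sqrt(37624) = 2*sqrt(9406)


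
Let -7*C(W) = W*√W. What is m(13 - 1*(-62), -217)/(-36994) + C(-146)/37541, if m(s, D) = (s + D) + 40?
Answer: 51/18497 + 146*I*√146/262787 ≈ 0.0027572 + 0.0067131*I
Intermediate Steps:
C(W) = -W^(3/2)/7 (C(W) = -W*√W/7 = -W^(3/2)/7)
m(s, D) = 40 + D + s (m(s, D) = (D + s) + 40 = 40 + D + s)
m(13 - 1*(-62), -217)/(-36994) + C(-146)/37541 = (40 - 217 + (13 - 1*(-62)))/(-36994) - (-146)*I*√146/7/37541 = (40 - 217 + (13 + 62))*(-1/36994) - (-146)*I*√146/7*(1/37541) = (40 - 217 + 75)*(-1/36994) + (146*I*√146/7)*(1/37541) = -102*(-1/36994) + 146*I*√146/262787 = 51/18497 + 146*I*√146/262787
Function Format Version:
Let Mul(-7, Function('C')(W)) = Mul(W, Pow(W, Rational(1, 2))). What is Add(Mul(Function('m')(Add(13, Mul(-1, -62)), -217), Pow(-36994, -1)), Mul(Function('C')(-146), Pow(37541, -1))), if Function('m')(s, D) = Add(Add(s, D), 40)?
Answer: Add(Rational(51, 18497), Mul(Rational(146, 262787), I, Pow(146, Rational(1, 2)))) ≈ Add(0.0027572, Mul(0.0067131, I))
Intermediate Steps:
Function('C')(W) = Mul(Rational(-1, 7), Pow(W, Rational(3, 2))) (Function('C')(W) = Mul(Rational(-1, 7), Mul(W, Pow(W, Rational(1, 2)))) = Mul(Rational(-1, 7), Pow(W, Rational(3, 2))))
Function('m')(s, D) = Add(40, D, s) (Function('m')(s, D) = Add(Add(D, s), 40) = Add(40, D, s))
Add(Mul(Function('m')(Add(13, Mul(-1, -62)), -217), Pow(-36994, -1)), Mul(Function('C')(-146), Pow(37541, -1))) = Add(Mul(Add(40, -217, Add(13, Mul(-1, -62))), Pow(-36994, -1)), Mul(Mul(Rational(-1, 7), Pow(-146, Rational(3, 2))), Pow(37541, -1))) = Add(Mul(Add(40, -217, Add(13, 62)), Rational(-1, 36994)), Mul(Mul(Rational(-1, 7), Mul(-146, I, Pow(146, Rational(1, 2)))), Rational(1, 37541))) = Add(Mul(Add(40, -217, 75), Rational(-1, 36994)), Mul(Mul(Rational(146, 7), I, Pow(146, Rational(1, 2))), Rational(1, 37541))) = Add(Mul(-102, Rational(-1, 36994)), Mul(Rational(146, 262787), I, Pow(146, Rational(1, 2)))) = Add(Rational(51, 18497), Mul(Rational(146, 262787), I, Pow(146, Rational(1, 2))))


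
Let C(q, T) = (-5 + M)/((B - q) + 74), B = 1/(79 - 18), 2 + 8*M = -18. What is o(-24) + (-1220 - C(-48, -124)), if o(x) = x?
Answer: -6172423/4962 ≈ -1243.9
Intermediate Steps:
M = -5/2 (M = -¼ + (⅛)*(-18) = -¼ - 9/4 = -5/2 ≈ -2.5000)
B = 1/61 ≈ 0.016393
C(q, T) = -15/(2*(4515/61 - q)) (C(q, T) = (-5 - 5/2)/((1/61 - q) + 74) = -15/(2*(4515/61 - q)))
o(-24) + (-1220 - C(-48, -124)) = -24 + (-1220 - 915/(2*(-4515 + 61*(-48)))) = -24 + (-1220 - 915/(2*(-4515 - 2928))) = -24 + (-1220 - 915/(2*(-7443))) = -24 + (-1220 - 915*(-1)/(2*7443)) = -24 + (-1220 - 1*(-305/4962)) = -24 + (-1220 + 305/4962) = -24 - 6053335/4962 = -6172423/4962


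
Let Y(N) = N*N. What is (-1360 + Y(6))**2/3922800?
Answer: 109561/245175 ≈ 0.44687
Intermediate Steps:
Y(N) = N**2
(-1360 + Y(6))**2/3922800 = (-1360 + 6**2)**2/3922800 = (-1360 + 36)**2*(1/3922800) = (-1324)**2*(1/3922800) = 1752976*(1/3922800) = 109561/245175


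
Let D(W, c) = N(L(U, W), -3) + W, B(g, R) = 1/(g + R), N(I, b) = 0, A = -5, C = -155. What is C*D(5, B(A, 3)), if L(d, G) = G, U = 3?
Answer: -775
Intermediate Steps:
B(g, R) = 1/(R + g)
D(W, c) = W (D(W, c) = 0 + W = W)
C*D(5, B(A, 3)) = -155*5 = -775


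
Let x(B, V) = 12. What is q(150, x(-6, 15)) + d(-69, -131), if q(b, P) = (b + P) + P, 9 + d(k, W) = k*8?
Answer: -387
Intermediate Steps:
d(k, W) = -9 + 8*k (d(k, W) = -9 + k*8 = -9 + 8*k)
q(b, P) = b + 2*P (q(b, P) = (P + b) + P = b + 2*P)
q(150, x(-6, 15)) + d(-69, -131) = (150 + 2*12) + (-9 + 8*(-69)) = (150 + 24) + (-9 - 552) = 174 - 561 = -387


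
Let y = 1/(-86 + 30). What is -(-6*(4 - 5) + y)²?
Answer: -112225/3136 ≈ -35.786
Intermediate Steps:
y = -1/56 (y = 1/(-56) = -1/56 ≈ -0.017857)
-(-6*(4 - 5) + y)² = -(-6*(4 - 5) - 1/56)² = -(-6*(-1) - 1/56)² = -(6 - 1/56)² = -(335/56)² = -1*112225/3136 = -112225/3136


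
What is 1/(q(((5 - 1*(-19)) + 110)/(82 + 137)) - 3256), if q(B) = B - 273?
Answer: -219/772717 ≈ -0.00028342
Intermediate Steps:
q(B) = -273 + B
1/(q(((5 - 1*(-19)) + 110)/(82 + 137)) - 3256) = 1/((-273 + ((5 - 1*(-19)) + 110)/(82 + 137)) - 3256) = 1/((-273 + ((5 + 19) + 110)/219) - 3256) = 1/((-273 + (24 + 110)*(1/219)) - 3256) = 1/((-273 + 134*(1/219)) - 3256) = 1/((-273 + 134/219) - 3256) = 1/(-59653/219 - 3256) = 1/(-772717/219) = -219/772717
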